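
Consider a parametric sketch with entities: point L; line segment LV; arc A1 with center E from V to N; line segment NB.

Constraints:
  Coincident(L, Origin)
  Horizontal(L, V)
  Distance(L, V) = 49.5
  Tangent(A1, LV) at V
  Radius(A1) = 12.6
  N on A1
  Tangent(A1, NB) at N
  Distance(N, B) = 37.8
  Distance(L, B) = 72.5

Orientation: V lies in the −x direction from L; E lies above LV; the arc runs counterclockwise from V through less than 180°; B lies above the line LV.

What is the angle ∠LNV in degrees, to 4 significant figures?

101.4°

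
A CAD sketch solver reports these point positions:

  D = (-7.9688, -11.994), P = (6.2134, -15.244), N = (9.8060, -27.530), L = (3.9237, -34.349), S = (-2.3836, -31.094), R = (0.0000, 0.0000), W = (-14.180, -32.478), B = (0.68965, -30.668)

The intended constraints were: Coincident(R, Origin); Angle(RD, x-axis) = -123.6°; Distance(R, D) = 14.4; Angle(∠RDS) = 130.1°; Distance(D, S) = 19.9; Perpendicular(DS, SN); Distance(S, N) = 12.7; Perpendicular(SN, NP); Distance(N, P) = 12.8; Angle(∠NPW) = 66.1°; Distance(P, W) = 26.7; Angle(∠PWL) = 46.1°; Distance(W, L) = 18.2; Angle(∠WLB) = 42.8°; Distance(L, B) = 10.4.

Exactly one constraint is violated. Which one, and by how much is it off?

Distance(L, B) = 10.4 — off by 5.50.

R = (0.00, 0.00) ✓; RD at -123.6° ✓; |RD| = 14.40 ✓; ∠RDS = 130.1° ✓; |DS| = 19.90 ✓; ∠(DS, SN) = 90.00° ✓; |SN| = 12.70 ✓; ∠(SN, NP) = 90.00° ✓; |NP| = 12.80 ✓; ∠NPW = 66.10° ✓; |PW| = 26.70 ✓; ∠PWL = 46.10° ✓; |WL| = 18.20 ✓; ∠WLB = 42.80° ✓; |LB| = 4.900 ✗.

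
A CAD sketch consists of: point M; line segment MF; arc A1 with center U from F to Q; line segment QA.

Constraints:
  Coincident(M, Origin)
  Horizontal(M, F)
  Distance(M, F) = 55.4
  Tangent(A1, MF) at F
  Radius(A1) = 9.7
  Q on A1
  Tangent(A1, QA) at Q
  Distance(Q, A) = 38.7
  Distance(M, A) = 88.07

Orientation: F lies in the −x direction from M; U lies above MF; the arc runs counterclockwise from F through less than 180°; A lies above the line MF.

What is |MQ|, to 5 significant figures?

51.457

M is at the origin; M and F share the same y with |MF| = 55.4 and F on the −x side, so F = (-55.400, 0.0000). Since A1 is tangent to MF there, UF ⟂ MF, so U = F + (0, 9.7) = (-55.400, 9.7000). Since UQ ⟂ QA (tangency), |UA| = √(9.7² + 38.7²) = 39.897 regardless of where Q sits on A1. So A lies on both circle(M, 88.07) and circle(U, 39.897); the above-MF intersection is A = (-76.566, 43.520). Q is the foot of the tangent from A: Q = (-48.675, 16.691).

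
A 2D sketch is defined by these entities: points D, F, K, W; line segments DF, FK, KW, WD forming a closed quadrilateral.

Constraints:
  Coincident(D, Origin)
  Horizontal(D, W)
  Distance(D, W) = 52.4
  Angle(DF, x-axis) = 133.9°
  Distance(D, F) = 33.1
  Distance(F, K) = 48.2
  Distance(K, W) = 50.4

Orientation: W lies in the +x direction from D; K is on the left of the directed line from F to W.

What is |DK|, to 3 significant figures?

46.2

D is at the origin; D and W share the same y with |DW| = 52.4 and W in +x, so W = (52.4, 0). DF runs at 133.9° with |DF| = 33.1, so F = (-23.0, 23.9). K is determined by |FK| = 48.2 and |KW| = 50.4 together: it lies at the intersection of circle(F, 48.2) and circle(W, 50.4). With |FW| = 79.0, the foot of the radical line on FW is 38.1 from F and the perpendicular offset is √(48.2² − 38.1²) = 29.5. Taking the left-of-FW solution: K = (22.3, 40.4).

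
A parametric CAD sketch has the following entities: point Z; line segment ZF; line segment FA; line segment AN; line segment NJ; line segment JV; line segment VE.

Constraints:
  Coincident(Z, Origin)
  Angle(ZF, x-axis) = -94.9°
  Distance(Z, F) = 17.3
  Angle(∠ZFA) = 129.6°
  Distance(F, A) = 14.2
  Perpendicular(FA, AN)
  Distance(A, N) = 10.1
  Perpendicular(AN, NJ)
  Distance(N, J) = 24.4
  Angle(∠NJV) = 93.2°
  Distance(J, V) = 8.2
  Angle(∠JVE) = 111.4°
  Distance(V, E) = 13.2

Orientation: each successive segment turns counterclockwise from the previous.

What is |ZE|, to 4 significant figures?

20.95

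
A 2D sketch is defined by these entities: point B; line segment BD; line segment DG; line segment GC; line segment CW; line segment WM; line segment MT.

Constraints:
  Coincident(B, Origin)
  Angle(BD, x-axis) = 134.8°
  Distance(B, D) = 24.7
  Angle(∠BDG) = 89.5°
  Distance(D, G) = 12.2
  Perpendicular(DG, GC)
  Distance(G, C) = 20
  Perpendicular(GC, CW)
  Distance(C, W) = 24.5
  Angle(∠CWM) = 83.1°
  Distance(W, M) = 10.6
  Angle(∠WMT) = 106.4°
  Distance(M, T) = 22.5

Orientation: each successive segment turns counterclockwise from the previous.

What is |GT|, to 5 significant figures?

5.8554

B is at the origin; BD runs at 134.8° with length 24.7, so D = (-17.404, 17.526). ∠BDG = 89.5° gives DG at -134.70° from the x-axis; with |DG| = 12.2, G = (-25.986, 8.8546). DG is perpendicular to GC, so GC runs at -44.700°; with |GC| = 20.0, C = (-11.770, -5.2133). GC ⟂ CW, so CW runs at 45.300°; with |CW| = 24.5, W = (5.4633, 12.201). ∠CWM = 83.1° gives WM at 142.20° from the x-axis; with |WM| = 10.6, M = (-2.9124, 18.698). ∠WMT = 106.4° gives MT at -144.20° from the x-axis; with |MT| = 22.5, T = (-21.161, 5.5366). Then |GT| = |T − G| = 5.8554.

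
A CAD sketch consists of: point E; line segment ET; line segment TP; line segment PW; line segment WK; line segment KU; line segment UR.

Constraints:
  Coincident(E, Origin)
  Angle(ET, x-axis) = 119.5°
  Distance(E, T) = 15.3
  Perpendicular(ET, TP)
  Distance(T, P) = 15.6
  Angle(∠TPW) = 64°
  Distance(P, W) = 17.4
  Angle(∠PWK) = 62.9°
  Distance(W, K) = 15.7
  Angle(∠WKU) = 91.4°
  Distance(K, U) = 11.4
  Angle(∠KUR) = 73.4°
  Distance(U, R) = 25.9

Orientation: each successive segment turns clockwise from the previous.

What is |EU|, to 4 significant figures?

20.69

E is at the origin; ET runs at 119.5° with length 15.3, so T = (-7.534, 13.32). ET ⟂ TP, so TP runs at 29.50°; with |TP| = 15.6, P = (6.043, 21.00). ∠TPW = 64.0° gives PW at -86.50° from the x-axis; with |PW| = 17.4, W = (7.106, 3.631). ∠PWK = 62.9° gives WK at 156.4° from the x-axis; with |WK| = 15.7, K = (-7.281, 9.916). ∠WKU = 91.4° gives KU at 67.80° from the x-axis; with |KU| = 11.4, U = (-2.974, 20.47). Then |EU| = |U − E| = 20.69.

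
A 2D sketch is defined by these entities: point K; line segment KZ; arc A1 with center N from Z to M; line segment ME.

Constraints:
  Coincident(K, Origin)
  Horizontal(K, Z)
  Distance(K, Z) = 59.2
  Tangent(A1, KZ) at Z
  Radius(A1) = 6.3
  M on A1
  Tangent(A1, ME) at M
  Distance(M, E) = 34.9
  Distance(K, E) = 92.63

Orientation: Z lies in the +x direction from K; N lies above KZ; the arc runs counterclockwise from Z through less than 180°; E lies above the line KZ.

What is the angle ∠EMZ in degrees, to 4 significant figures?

158.6°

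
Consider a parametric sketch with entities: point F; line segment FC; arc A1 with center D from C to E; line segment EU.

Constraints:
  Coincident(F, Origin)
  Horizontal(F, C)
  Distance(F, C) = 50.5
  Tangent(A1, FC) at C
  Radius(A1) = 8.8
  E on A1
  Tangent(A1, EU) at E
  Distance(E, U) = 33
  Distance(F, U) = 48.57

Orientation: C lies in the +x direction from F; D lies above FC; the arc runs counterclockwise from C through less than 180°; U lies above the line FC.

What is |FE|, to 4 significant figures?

58.35

Checks: |DE| = 8.800 ✓; ∠(DE, EU) = 90.00° ✓; |EU| = 33.00 ✓; |FU| = 48.57 ✓.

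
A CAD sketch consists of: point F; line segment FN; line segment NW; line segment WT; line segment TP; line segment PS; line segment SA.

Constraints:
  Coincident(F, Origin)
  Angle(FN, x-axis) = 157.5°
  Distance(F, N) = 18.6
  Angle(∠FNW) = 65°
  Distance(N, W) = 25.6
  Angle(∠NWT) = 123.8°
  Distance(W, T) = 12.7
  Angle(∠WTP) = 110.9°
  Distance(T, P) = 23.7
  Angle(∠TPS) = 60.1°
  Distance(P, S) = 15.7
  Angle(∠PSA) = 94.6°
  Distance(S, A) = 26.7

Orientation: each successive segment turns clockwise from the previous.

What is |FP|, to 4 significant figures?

17.13

F is at the origin; FN runs at 157.5° with length 18.6, so N = (-17.18, 7.118). ∠FNW = 65.0° gives NW at 42.50° from the x-axis; with |NW| = 25.6, W = (1.690, 24.41). ∠NWT = 123.8° gives WT at -13.70° from the x-axis; with |WT| = 12.7, T = (14.03, 21.41). ∠WTP = 110.9° gives TP at -82.80° from the x-axis; with |TP| = 23.7, P = (17.00, -2.108). Then |FP| = |P − F| = 17.13.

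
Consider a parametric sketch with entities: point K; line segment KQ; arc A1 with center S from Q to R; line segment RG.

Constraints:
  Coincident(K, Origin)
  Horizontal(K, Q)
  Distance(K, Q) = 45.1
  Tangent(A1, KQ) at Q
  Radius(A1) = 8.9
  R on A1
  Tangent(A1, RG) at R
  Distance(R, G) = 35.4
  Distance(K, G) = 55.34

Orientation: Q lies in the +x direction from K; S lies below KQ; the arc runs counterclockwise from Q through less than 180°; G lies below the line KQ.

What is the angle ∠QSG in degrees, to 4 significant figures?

162.3°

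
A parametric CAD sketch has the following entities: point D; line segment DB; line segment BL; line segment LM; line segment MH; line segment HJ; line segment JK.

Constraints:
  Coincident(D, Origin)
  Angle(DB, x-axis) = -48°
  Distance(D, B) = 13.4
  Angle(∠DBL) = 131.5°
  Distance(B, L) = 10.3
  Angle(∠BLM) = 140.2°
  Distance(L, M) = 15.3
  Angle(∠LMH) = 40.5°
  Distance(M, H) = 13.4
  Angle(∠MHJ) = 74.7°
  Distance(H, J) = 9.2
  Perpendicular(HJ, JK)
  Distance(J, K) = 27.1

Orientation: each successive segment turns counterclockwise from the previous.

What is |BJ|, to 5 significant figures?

11.025

D is at the origin; DB runs at -48.0° with length 13.4, so B = (8.9664, -9.9581). ∠DBL = 131.5° gives BL at 0.50000° from the x-axis; with |BL| = 10.3, L = (19.266, -9.8683). ∠BLM = 140.2° gives LM at 40.300° from the x-axis; with |LM| = 15.3, M = (30.935, 0.027626). ∠LMH = 40.5° gives MH at 179.80° from the x-axis; with |MH| = 13.4, H = (17.535, 0.074401). ∠MHJ = 74.7° gives HJ at -74.900° from the x-axis; with |HJ| = 9.2, J = (19.932, -8.8079). Then |BJ| = |J − B| = 11.025.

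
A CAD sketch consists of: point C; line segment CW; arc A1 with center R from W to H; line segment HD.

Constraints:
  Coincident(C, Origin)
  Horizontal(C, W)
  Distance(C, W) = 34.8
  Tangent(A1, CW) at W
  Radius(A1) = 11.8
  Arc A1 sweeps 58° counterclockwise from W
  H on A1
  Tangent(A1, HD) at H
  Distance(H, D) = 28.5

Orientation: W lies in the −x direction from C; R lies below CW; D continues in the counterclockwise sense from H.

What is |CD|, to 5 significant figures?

66.875

On A1, W sits at bearing 90° from R; a 58° counterclockwise sweep puts H at bearing 148°, so H = R + 11.8·(cos 148°, sin 148°) = (-44.807, -5.5470). Tangency of A1 to HD means the radius RH is perpendicular to HD, so HD runs along (−sin 148°, cos 148°); with |HD| = 28.5, D = (-59.910, -29.716). Then |CD| = |D − C| = 66.875.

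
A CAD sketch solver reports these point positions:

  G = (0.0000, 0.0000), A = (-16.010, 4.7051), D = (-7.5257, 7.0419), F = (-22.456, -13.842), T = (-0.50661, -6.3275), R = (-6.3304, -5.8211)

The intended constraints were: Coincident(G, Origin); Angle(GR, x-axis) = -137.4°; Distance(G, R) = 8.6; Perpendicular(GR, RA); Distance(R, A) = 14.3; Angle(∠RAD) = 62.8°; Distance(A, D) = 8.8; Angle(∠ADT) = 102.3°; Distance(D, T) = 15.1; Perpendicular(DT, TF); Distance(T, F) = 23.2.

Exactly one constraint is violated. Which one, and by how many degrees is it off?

Perpendicular(DT, TF) — off by 8.80°.

G = (0.00, 0.00) ✓; GR at -137.4° ✓; |GR| = 8.600 ✓; ∠(GR, RA) = 90.00° ✓; |RA| = 14.30 ✓; ∠RAD = 62.80° ✓; |AD| = 8.800 ✓; ∠ADT = 102.3° ✓; |DT| = 15.10 ✓; ∠(DT, TF) = 98.80° ✗; |TF| = 23.20 ✓.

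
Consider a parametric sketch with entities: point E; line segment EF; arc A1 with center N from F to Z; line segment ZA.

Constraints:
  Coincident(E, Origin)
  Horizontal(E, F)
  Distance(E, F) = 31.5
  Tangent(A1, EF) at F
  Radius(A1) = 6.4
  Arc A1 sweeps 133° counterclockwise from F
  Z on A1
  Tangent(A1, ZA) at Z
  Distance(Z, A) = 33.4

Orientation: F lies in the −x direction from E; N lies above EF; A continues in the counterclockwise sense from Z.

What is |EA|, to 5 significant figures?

60.815

On A1, F sits at bearing -90° from N; a 133° counterclockwise sweep puts Z at bearing 43°, so Z = N + 6.4·(cos 43°, sin 43°) = (-26.819, 10.765). The tangent condition forces NZ to be normal to ZA, so ZA runs along (−sin 43°, cos 43°); with |ZA| = 33.4, A = (-49.598, 35.192). Then |EA| = |A − E| = 60.815.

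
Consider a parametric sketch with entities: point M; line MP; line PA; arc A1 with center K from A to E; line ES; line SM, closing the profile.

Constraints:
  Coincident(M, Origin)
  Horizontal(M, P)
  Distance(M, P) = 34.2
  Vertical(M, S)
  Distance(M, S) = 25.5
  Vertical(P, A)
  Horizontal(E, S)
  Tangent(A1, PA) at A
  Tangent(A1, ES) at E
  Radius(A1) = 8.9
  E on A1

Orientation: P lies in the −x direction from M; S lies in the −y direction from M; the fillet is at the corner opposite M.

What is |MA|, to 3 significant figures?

38.0

The virtual corner opposite M is at (-34.2, -25.5). A1 meets PA tangentially, so KA is at right angles to PA and A1 meets ES tangentially, so KE is at right angles to ES, with radius 8.9, so the center K sits 8.9 in from both sides at K = (-25.3, -16.6). That places the tangent points at A = (-34.2, -16.6) on PA and E = (-25.3, -25.5) on ES. Then |MA| = |A − M| = 38.0.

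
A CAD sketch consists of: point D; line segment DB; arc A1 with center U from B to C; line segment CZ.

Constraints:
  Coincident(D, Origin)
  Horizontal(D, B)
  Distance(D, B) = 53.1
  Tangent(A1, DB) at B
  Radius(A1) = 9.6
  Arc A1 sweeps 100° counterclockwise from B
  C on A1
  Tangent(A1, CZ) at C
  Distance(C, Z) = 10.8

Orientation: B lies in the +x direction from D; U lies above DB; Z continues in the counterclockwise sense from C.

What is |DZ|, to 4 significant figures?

64.51

D is at the origin; DB is horizontal with |DB| = 53.1 and B on the +x side, so B = (53.10, 0.000). The tangent condition forces UB to be normal to DB, so U = B + (0, 9.6) = (53.10, 9.600). On A1, B sits at bearing -90° from U; a 100° counterclockwise sweep puts C at bearing 10°, so C = U + 9.6·(cos 10°, sin 10°) = (62.55, 11.27). Tangency of A1 to CZ means the radius UC is perpendicular to CZ, so CZ runs along (−sin 10°, cos 10°); with |CZ| = 10.8, Z = (60.68, 21.90). Then |DZ| = |Z − D| = 64.51.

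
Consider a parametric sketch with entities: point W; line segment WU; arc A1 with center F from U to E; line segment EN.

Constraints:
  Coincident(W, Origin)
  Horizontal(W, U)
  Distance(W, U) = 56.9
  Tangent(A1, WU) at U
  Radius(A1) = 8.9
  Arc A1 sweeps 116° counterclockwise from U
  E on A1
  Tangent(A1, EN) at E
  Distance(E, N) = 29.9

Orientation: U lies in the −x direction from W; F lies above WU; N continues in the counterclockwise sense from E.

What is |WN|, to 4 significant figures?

73.61

W is at the origin; W and U share the same y with |WU| = 56.9 and U on the −x side, so U = (-56.90, 0.000). Tangency of A1 to WU means the radius FU is perpendicular to WU, so F = U + (0, 8.9) = (-56.90, 8.900). On A1, U sits at bearing -90° from F; a 116° counterclockwise sweep puts E at bearing 26°, so E = F + 8.9·(cos 26°, sin 26°) = (-48.90, 12.80). Tangency of A1 to EN means the radius FE is perpendicular to EN, so EN runs along (−sin 26°, cos 26°); with |EN| = 29.9, N = (-62.01, 39.68). Then |WN| = |N − W| = 73.61.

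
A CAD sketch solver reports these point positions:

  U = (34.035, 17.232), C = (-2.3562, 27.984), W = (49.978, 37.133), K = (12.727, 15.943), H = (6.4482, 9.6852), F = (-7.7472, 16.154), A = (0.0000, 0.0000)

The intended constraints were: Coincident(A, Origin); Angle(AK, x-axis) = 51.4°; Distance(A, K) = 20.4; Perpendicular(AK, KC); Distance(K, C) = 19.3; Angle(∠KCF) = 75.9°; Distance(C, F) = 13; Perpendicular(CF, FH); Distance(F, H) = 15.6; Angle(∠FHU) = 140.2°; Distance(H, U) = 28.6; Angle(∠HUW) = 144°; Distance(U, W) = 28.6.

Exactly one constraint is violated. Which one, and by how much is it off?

Distance(U, W) = 28.6 — off by 3.10.

A = (0.00, 0.00) ✓; AK at 51.40° ✓; |AK| = 20.40 ✓; ∠(AK, KC) = 90.00° ✓; |KC| = 19.30 ✓; ∠KCF = 75.90° ✓; |CF| = 13.00 ✓; ∠(CF, FH) = 90.00° ✓; |FH| = 15.60 ✓; ∠FHU = 140.2° ✓; |HU| = 28.60 ✓; ∠HUW = 144.0° ✓; |UW| = 25.50 ✗.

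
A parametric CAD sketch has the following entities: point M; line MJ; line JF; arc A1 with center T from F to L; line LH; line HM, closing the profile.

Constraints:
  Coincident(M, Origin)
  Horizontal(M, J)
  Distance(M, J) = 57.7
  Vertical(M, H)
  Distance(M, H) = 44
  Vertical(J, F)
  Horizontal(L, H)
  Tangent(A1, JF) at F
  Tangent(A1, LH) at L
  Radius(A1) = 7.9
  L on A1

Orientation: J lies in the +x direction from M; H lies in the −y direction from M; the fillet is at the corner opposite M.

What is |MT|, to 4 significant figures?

61.51

M is at the origin; MJ is horizontal with |MJ| = 57.7 and J on the +x side, so J = (57.70, 0.000). MH is vertical with |MH| = 44.0 and H on the −y side, so H = (0.000, -44.00). The virtual corner opposite M is at (57.70, -44.00). The tangent condition forces TF to be normal to JF and tangency of A1 to LH means the radius TL is perpendicular to LH, with radius 7.9, so the center T sits 7.9 in from both sides at T = (49.80, -36.10). Then |MT| = |T − M| = 61.51.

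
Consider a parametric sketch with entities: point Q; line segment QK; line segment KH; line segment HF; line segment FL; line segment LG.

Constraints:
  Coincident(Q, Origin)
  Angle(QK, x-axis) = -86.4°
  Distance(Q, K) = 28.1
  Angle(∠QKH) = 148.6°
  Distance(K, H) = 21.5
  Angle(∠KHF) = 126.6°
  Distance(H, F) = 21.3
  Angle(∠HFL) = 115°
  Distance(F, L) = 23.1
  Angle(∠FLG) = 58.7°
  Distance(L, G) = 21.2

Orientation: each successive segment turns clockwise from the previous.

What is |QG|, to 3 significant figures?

36.8

Q is at the origin; QK runs at -86.4° with length 28.1, so K = (1.76, -28.0). ∠QKH = 148.6° gives KH at -118° from the x-axis; with |KH| = 21.5, H = (-8.26, -47.1). ∠KHF = 126.6° gives HF at -171° from the x-axis; with |HF| = 21.3, F = (-29.3, -50.3). ∠HFL = 115.0° gives FL at 124° from the x-axis; with |FL| = 23.1, L = (-42.2, -31.1). ∠FLG = 58.7° gives LG at 2.50° from the x-axis; with |LG| = 21.2, G = (-21.0, -30.2). Then |QG| = |G − Q| = 36.8.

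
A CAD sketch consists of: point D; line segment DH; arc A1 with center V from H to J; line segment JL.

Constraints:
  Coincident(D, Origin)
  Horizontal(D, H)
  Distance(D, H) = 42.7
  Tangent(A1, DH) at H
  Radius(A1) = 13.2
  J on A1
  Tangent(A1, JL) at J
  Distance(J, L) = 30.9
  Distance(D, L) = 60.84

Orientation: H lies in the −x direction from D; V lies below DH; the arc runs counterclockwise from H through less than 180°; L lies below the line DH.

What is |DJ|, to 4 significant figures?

57.67

Checks: |VJ| = 13.20 ✓; ∠(VJ, JL) = 90.00° ✓; |JL| = 30.90 ✓; |DL| = 60.84 ✓.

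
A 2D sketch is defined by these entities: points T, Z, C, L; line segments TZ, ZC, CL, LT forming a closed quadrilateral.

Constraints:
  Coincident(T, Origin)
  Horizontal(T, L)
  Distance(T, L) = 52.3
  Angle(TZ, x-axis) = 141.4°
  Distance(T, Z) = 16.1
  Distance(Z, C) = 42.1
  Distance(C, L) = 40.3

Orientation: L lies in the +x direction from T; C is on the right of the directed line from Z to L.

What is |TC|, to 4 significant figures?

26.16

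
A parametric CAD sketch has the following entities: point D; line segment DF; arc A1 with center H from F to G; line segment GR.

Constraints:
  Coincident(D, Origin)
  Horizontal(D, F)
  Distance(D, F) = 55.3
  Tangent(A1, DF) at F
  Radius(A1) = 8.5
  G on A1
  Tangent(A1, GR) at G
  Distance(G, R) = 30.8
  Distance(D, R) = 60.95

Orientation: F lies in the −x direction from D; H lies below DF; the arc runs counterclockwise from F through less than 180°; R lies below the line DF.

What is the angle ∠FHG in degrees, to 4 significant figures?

121.2°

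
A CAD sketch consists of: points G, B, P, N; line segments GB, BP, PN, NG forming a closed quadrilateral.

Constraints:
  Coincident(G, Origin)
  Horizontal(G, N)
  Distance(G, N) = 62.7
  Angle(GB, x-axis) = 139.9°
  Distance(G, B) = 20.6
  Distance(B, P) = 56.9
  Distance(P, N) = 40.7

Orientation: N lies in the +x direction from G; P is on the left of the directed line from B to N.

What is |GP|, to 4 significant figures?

49.75

Checks: |BP| = 56.90 ✓; |PN| = 40.70 ✓.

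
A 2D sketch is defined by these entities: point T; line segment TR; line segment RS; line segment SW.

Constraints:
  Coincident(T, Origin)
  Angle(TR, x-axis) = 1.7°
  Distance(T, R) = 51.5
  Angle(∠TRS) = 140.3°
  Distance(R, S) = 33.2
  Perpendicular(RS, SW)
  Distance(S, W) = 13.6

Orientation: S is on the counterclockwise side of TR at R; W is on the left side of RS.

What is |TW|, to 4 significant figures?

75.34

T is at the origin; TR runs at 1.7° with length 51.5, so R = 51.5·(cos 1.7°, sin 1.7°) = (51.48, 1.528). ∠TRS = 140.3°, so RS runs at 1.7° + (180° − 140.3°) = 41.40° from the x-axis; with |RS| = 33.2, S = R + 33.2·(cos 41.40°, sin 41.40°) = (76.38, 23.48). RS is perpendicular to SW; with |SW| = 13.6 on the left of RS, W = S + 13.6·(-0.6613, 0.7501) = (67.39, 33.68). Then |TW| = |W − T| = 75.34.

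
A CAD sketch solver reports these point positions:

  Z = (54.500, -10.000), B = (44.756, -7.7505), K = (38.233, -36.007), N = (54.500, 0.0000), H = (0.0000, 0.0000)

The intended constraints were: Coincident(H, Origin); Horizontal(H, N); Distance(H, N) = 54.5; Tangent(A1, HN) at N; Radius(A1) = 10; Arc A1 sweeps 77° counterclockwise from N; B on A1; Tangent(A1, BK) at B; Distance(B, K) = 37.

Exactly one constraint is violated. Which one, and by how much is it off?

Distance(B, K) = 37 — off by 8.00.

H = (0.00, 0.00) ✓; H.y = 0.00, N.y = 0.00 ✓; |HN| = 54.50 ✓; ∠(ZN, NH) = 90.00° ✓; |ZN| = 10.00 ✓; bearing(Z→B) − bearing(Z→N) = 77.00° ✓; |ZB| = 10.00 ✓; ∠(ZB, BK) = 90.00° ✓; |BK| = 29.00 ✗.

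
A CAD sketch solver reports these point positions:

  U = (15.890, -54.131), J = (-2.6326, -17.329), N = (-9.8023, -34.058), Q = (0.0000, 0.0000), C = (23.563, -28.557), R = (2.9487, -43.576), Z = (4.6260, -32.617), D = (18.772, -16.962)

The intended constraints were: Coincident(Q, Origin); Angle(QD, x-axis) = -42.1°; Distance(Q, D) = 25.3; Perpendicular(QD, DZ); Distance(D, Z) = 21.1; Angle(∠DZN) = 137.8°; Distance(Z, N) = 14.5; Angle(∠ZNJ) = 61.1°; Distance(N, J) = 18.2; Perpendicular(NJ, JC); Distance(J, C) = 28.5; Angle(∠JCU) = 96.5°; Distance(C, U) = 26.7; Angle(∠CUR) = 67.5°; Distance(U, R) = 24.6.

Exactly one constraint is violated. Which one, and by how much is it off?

Distance(U, R) = 24.6 — off by 7.90.

Q = (0.00, 0.00) ✓; QD at -42.10° ✓; |QD| = 25.30 ✓; ∠(QD, DZ) = 90.00° ✓; |DZ| = 21.10 ✓; ∠DZN = 137.8° ✓; |ZN| = 14.50 ✓; ∠ZNJ = 61.10° ✓; |NJ| = 18.20 ✓; ∠(NJ, JC) = 90.00° ✓; |JC| = 28.50 ✓; ∠JCU = 96.50° ✓; |CU| = 26.70 ✓; ∠CUR = 67.50° ✓; |UR| = 16.70 ✗.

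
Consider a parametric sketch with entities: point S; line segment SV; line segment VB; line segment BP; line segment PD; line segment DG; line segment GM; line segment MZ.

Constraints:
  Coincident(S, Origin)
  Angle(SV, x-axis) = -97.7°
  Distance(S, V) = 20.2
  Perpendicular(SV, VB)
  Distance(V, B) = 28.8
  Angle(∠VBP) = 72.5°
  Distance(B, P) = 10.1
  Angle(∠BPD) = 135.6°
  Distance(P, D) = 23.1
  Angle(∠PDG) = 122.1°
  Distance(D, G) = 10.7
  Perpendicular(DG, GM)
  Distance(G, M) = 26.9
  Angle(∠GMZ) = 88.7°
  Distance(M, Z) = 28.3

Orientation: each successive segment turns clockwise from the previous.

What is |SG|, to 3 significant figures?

6.34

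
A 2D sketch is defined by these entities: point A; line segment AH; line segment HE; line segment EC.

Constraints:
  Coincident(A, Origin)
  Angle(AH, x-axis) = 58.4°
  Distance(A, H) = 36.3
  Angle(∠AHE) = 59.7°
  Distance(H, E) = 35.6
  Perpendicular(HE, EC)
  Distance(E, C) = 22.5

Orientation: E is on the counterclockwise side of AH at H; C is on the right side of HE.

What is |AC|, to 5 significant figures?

56.548

∠AHE = 59.7°, so HE runs at 58.4° + (180° − 59.7°) = 178.70° from the x-axis; with |HE| = 35.6, E = H + 35.6·(cos 178.70°, sin 178.70°) = (-16.570, 31.725). The perpendicularity gives EC at right angles to HE; with |EC| = 22.5 on the right of HE, C = E + 22.5·(0.022687, 0.99974) = (-16.060, 54.220). Then |AC| = |C − A| = 56.548.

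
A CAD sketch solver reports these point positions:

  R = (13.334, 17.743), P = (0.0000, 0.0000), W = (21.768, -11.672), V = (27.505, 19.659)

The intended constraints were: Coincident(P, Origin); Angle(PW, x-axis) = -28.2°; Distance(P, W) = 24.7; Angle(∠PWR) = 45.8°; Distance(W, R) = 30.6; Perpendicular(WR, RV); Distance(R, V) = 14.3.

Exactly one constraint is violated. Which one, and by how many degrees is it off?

Perpendicular(WR, RV) — off by 8.30°.

P = (0.00, 0.00) ✓; PW at -28.20° ✓; |PW| = 24.70 ✓; ∠PWR = 45.80° ✓; |WR| = 30.60 ✓; ∠(WR, RV) = 98.30° ✗; |RV| = 14.30 ✓.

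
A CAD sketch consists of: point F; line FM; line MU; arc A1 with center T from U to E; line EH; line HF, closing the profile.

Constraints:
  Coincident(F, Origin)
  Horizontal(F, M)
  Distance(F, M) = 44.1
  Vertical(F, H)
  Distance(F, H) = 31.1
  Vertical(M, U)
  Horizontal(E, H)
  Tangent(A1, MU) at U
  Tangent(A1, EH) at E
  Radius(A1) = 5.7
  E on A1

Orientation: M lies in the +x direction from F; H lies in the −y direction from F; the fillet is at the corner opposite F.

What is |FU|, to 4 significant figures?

50.89

The virtual corner opposite F is at (44.10, -31.10). The tangent condition forces TU to be normal to MU and since A1 is tangent to EH there, TE ⟂ EH, with radius 5.7, so the center T sits 5.7 in from both sides at T = (38.40, -25.40). That places the tangent points at U = (44.10, -25.40) on MU and E = (38.40, -31.10) on EH. Then |FU| = |U − F| = 50.89.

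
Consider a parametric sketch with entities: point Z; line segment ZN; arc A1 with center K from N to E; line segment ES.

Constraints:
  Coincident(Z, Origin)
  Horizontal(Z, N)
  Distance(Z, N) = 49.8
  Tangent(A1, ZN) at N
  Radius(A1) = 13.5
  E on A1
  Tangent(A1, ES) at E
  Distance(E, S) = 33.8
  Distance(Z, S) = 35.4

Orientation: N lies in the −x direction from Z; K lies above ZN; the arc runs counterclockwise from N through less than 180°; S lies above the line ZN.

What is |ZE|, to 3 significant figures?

39.8

Checks: |KE| = 13.50 ✓; ∠(KE, ES) = 90.00° ✓; |ES| = 33.80 ✓; |ZS| = 35.40 ✓.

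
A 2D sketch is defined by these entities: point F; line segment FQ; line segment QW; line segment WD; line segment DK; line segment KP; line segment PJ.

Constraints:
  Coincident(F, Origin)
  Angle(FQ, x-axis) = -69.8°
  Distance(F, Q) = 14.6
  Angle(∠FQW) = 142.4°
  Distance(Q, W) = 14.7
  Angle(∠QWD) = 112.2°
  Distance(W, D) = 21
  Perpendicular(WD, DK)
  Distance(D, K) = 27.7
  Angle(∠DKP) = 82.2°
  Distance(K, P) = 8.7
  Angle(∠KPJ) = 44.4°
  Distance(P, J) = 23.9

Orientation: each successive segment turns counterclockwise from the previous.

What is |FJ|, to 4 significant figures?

36.65

F is at the origin; FQ runs at -69.8° with length 14.6, so Q = (5.041, -13.70). ∠FQW = 142.4° gives QW at -32.20° from the x-axis; with |QW| = 14.7, W = (17.48, -21.54). ∠QWD = 112.2° gives WD at 35.60° from the x-axis; with |WD| = 21.0, D = (34.56, -9.311). The perpendicularity gives DK at right angles to WD, so DK runs at 125.6°; with |DK| = 27.7, K = (18.43, 13.21). ∠DKP = 82.2° gives KP at -136.6° from the x-axis; with |KP| = 8.7, P = (12.11, 7.235). ∠KPJ = 44.4° gives PJ at -1.000° from the x-axis; with |PJ| = 23.9, J = (36.01, 6.817). Then |FJ| = |J − F| = 36.65.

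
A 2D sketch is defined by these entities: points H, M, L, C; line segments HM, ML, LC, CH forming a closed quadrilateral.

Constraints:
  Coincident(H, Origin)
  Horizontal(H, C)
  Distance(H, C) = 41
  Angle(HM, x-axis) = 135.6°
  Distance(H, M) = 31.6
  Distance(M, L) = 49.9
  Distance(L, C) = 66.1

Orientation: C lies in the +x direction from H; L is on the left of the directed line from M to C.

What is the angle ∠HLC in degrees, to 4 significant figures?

37.56°

Checks: |ML| = 49.90 ✓; |LC| = 66.10 ✓.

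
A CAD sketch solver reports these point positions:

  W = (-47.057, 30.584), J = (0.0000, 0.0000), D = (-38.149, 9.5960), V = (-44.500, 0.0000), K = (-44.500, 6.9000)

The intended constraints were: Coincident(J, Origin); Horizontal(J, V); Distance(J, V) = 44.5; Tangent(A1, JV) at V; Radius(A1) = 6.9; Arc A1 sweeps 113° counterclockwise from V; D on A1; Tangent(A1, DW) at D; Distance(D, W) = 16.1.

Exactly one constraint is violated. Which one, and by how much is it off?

Distance(D, W) = 16.1 — off by 6.70.

J = (0.00, 0.00) ✓; J.y = 0.00, V.y = 0.00 ✓; |JV| = 44.50 ✓; ∠(KV, VJ) = 90.00° ✓; |KV| = 6.900 ✓; bearing(K→D) − bearing(K→V) = 113.0° ✓; |KD| = 6.900 ✓; ∠(KD, DW) = 90.00° ✓; |DW| = 22.80 ✗.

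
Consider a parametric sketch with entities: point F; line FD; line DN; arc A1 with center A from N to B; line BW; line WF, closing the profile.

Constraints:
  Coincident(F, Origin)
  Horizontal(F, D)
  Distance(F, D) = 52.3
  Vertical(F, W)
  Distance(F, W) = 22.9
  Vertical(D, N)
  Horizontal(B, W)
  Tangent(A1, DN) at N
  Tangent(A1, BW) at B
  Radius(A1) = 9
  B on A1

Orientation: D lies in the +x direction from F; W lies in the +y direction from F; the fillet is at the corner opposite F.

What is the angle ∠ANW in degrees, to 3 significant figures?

9.76°

F is at the origin; FD is horizontal with |FD| = 52.3 and D on the +x side, so D = (52.3, 0.00). F and W share the same x with |FW| = 22.9 and W on the +y side, so W = (0.00, 22.9). The virtual corner opposite F is at (52.3, 22.9). Since A1 is tangent to DN there, AN ⟂ DN and A1 meets BW tangentially, so AB is at right angles to BW, with radius 9.0, so the center A sits 9.0 in from both sides at A = (43.3, 13.9). That places the tangent points at N = (52.3, 13.9) on DN and B = (43.3, 22.9) on BW. Then cos ∠ANW = NA·NW / (|NA||NW|), giving 9.76°.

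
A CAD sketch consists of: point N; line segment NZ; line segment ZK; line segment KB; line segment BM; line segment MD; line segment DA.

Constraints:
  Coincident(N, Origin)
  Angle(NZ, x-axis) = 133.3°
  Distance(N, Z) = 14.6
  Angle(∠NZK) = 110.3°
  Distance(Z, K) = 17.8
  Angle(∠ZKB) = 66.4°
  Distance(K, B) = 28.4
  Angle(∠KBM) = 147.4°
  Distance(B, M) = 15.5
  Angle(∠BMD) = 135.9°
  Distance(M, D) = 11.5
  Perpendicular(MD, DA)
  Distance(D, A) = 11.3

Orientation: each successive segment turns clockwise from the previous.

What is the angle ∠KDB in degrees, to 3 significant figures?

27.3°

∠KBM = 147.4° gives BM at -82.6° from the x-axis; with |BM| = 15.5, M = (18.2, -10.6). ∠BMD = 135.9° gives MD at -127° from the x-axis; with |MD| = 11.5, D = (11.3, -19.8). Then cos ∠KDB = DK·DB / (|DK||DB|), giving 27.3°.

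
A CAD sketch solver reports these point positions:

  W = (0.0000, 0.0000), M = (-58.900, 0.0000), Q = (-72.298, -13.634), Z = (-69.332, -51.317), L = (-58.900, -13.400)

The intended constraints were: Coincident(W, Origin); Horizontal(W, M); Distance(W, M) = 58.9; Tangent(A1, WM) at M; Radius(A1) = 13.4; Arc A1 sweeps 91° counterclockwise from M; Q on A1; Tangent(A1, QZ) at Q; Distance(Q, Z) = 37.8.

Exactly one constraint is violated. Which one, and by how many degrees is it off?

Tangent(A1, QZ) at Q — off by 3.50°.

W = (0.00, 0.00) ✓; W.y = 0.00, M.y = 0.00 ✓; |WM| = 58.90 ✓; ∠(LM, MW) = 90.00° ✓; |LM| = 13.40 ✓; bearing(L→Q) − bearing(L→M) = 91.00° ✓; |LQ| = 13.40 ✓; ∠(LQ, QZ) = 86.50° ✗; |QZ| = 37.80 ✓.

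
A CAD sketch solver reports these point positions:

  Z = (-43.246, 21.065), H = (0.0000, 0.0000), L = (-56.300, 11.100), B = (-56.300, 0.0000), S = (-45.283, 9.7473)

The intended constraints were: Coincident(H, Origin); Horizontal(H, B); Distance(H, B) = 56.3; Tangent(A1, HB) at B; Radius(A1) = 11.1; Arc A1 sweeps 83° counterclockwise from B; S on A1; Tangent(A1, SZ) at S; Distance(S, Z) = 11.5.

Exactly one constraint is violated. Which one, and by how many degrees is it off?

Tangent(A1, SZ) at S — off by 3.20°.

H = (0.00, 0.00) ✓; H.y = 0.00, B.y = 0.00 ✓; |HB| = 56.30 ✓; ∠(LB, BH) = 90.00° ✓; |LB| = 11.10 ✓; bearing(L→S) − bearing(L→B) = 83.00° ✓; |LS| = 11.10 ✓; ∠(LS, SZ) = 93.20° ✗; |SZ| = 11.50 ✓.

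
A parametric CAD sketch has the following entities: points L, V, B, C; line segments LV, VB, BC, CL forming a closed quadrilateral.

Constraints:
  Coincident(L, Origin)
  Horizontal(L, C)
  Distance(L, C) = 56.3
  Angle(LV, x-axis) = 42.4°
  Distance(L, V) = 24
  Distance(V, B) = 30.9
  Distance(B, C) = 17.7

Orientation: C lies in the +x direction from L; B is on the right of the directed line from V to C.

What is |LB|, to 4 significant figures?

39.95

Checks: |VB| = 30.90 ✓; |BC| = 17.70 ✓.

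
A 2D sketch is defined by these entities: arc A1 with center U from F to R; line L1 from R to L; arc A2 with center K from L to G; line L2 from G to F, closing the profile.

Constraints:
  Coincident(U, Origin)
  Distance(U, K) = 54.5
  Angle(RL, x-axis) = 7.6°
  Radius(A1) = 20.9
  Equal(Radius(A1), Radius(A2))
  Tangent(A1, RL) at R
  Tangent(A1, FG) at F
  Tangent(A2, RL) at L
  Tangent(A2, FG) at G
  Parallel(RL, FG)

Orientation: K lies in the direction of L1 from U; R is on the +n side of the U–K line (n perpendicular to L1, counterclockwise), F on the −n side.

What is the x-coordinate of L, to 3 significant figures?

51.3

The slot axis is L1's direction at 7.6°, so u = (cos 7.6°, sin 7.6°) = (0.991, 0.132) and n = (−sin 7.6°, cos 7.6°) = (-0.132, 0.991). U is at the origin and K lies 54.5 along u from U, so K = 54.5·u = (54.0, 7.21). Tangency of A1 to both parallel lines with radius 20.9 puts R and F at U ± 20.9·n: R = (-2.76, 20.7), F = (2.76, -20.7). Equal radii place L and G the same way about K: L = K + 20.9·n = (51.3, 27.9), G = K − 20.9·n = (56.8, -13.5). So L.x = 51.3.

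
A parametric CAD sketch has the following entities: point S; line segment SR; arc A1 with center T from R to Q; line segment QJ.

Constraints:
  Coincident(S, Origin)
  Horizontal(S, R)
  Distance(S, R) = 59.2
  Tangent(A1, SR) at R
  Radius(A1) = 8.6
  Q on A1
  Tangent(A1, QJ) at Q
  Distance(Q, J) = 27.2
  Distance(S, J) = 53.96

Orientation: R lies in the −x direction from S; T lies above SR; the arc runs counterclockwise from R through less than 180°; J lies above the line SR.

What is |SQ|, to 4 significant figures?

51.32

Checks: |TQ| = 8.600 ✓; ∠(TQ, QJ) = 90.00° ✓; |QJ| = 27.20 ✓; |SJ| = 53.96 ✓.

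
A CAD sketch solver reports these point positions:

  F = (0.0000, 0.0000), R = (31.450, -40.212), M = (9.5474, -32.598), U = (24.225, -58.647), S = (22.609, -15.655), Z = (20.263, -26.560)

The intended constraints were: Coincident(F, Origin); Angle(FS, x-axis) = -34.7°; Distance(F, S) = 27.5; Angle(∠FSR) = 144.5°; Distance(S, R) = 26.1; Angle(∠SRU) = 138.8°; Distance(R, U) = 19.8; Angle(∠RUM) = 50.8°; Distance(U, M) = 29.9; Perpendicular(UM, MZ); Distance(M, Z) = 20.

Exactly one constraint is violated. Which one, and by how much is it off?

Distance(M, Z) = 20 — off by 7.70.

F = (0.00, 0.00) ✓; FS at -34.70° ✓; |FS| = 27.50 ✓; ∠FSR = 144.5° ✓; |SR| = 26.10 ✓; ∠SRU = 138.8° ✓; |RU| = 19.80 ✓; ∠RUM = 50.80° ✓; |UM| = 29.90 ✓; ∠(UM, MZ) = 90.00° ✓; |MZ| = 12.30 ✗.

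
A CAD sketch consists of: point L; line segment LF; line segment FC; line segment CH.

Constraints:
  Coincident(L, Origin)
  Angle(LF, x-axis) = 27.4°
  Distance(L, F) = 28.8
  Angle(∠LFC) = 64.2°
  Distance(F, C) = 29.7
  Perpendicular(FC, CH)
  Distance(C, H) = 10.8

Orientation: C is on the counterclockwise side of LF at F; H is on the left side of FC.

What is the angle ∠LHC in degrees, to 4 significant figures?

131.4°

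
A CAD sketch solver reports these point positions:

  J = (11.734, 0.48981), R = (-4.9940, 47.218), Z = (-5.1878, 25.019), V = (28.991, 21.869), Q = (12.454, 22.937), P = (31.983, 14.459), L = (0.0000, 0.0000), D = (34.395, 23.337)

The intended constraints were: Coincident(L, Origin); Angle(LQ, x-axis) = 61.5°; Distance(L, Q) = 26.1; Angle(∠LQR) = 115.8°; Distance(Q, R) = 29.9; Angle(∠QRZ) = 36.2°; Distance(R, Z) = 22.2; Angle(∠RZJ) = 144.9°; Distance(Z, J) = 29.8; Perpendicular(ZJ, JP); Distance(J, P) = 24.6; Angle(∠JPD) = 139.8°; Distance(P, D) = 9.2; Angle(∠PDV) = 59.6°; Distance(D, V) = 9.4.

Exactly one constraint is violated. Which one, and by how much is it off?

Distance(D, V) = 9.4 — off by 3.80.

L = (0.00, 0.00) ✓; LQ at 61.50° ✓; |LQ| = 26.10 ✓; ∠LQR = 115.8° ✓; |QR| = 29.90 ✓; ∠QRZ = 36.20° ✓; |RZ| = 22.20 ✓; ∠RZJ = 144.9° ✓; |ZJ| = 29.80 ✓; ∠(ZJ, JP) = 90.00° ✓; |JP| = 24.60 ✓; ∠JPD = 139.8° ✓; |PD| = 9.200 ✓; ∠PDV = 59.60° ✓; |DV| = 5.600 ✗.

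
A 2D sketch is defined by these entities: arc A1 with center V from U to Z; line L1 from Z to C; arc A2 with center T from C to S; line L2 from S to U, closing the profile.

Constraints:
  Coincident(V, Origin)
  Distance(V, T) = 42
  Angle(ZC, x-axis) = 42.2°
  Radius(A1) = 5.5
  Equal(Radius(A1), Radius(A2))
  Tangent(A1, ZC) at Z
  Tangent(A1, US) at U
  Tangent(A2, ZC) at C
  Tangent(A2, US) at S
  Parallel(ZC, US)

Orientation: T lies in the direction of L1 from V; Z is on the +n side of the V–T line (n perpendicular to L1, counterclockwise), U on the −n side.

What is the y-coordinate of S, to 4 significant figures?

24.14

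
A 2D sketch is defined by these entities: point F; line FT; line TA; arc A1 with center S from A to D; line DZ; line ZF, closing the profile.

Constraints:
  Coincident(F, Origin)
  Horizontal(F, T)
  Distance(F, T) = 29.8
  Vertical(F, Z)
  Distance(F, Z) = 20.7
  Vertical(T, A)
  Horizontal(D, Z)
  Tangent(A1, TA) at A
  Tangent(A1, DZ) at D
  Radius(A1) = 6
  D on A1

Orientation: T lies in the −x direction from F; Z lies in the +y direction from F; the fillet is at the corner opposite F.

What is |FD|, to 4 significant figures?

31.54

The virtual corner opposite F is at (-29.80, 20.70). Tangency of A1 to TA means the radius SA is perpendicular to TA and the tangent condition forces SD to be normal to DZ, with radius 6.0, so the center S sits 6.0 in from both sides at S = (-23.80, 14.70). That places the tangent points at A = (-29.80, 14.70) on TA and D = (-23.80, 20.70) on DZ. Then |FD| = |D − F| = 31.54.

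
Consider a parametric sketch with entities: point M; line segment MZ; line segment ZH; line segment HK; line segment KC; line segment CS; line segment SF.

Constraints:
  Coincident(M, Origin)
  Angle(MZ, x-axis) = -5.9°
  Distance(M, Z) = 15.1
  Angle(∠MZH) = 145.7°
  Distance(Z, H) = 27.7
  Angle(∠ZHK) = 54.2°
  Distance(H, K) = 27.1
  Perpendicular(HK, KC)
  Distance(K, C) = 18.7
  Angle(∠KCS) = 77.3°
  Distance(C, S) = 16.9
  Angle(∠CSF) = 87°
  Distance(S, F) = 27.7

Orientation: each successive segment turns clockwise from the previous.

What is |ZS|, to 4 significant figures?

9.339

HK is perpendicular to KC, so KC runs at 104.0°; with |KC| = 18.7, C = (5.358, -7.843). ∠KCS = 77.3° gives CS at 1.300° from the x-axis; with |CS| = 16.9, S = (22.25, -7.459). Then |ZS| = |S − Z| = 9.339.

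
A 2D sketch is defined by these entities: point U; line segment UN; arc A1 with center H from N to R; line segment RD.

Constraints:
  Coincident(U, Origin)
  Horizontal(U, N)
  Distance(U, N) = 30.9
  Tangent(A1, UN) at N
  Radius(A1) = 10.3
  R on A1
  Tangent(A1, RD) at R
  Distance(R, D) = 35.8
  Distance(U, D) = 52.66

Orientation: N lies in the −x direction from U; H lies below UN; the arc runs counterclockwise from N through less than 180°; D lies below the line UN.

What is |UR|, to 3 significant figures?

42.8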